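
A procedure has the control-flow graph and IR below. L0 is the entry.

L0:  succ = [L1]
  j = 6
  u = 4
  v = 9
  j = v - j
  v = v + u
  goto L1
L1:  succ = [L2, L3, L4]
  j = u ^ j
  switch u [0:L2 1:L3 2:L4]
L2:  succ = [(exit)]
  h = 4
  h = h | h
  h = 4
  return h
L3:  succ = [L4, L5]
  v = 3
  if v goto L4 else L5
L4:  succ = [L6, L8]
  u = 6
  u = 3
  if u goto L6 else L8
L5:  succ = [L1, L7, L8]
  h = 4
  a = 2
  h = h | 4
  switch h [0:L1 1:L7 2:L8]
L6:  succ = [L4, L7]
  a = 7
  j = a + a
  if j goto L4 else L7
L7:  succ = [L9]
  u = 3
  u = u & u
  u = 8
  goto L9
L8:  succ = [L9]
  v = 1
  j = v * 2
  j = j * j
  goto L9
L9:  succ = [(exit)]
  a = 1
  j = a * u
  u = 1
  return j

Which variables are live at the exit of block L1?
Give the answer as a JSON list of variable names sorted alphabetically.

Per-block:
  L0 def {j,u,v} use ∅
  L1 def {j} use {j,u}
  L2 def {h} use ∅
  L3 def {v} use ∅
  L4 def {u} use ∅
  L5 def {a,h} use ∅
  L6 def {a,j} use ∅
  L7 def {u} use ∅
  L8 def {j,v} use ∅
  L9 def {a,j,u} use {u}

Live sets:
  L0 li=∅ lo={j,u}
  L1 li={j,u} lo={j,u}
  L2 li=∅ lo=∅
  L3 li={j,u} lo={j,u}
  L4 li=∅ lo={u}
  L5 li={j,u} lo={j,u}
  L6 li=∅ lo=∅
  L7 li=∅ lo={u}
  L8 li={u} lo={u}
  L9 li={u} lo=∅

live-out(L1) = ["j", "u"]

Answer: ["j", "u"]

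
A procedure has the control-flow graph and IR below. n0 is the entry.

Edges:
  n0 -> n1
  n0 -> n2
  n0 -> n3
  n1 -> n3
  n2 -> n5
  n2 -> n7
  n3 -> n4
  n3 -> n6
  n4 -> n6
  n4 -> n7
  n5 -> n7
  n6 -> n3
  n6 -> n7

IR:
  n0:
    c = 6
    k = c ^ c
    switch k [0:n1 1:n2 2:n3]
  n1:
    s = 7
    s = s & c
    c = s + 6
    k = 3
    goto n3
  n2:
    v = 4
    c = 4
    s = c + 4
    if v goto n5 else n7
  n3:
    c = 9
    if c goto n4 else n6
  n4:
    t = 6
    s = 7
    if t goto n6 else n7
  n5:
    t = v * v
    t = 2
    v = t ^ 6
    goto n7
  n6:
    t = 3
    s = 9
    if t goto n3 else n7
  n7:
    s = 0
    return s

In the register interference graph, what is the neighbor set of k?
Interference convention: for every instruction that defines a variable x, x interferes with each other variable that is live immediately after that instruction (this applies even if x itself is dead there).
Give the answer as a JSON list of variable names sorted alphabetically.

Block summaries:
  n0: def={c,k} ue=∅
  n1: def={c,k,s} ue={c}
  n2: def={c,s,v} ue=∅
  n3: def={c} ue=∅
  n4: def={s,t} ue=∅
  n5: def={t,v} ue={v}
  n6: def={s,t} ue=∅
  n7: def={s} ue=∅

Live sets:
  n0: in=∅ out={c}
  n1: in={c} out=∅
  n2: in=∅ out={v}
  n3: in=∅ out=∅
  n4: in=∅ out=∅
  n5: in={v} out=∅
  n6: in=∅ out=∅
  n7: in=∅ out=∅

Interfere edges:
  c — {k,s,v}
  k — {c}
  s — {c,t,v}
  t — {s}
  v — {c,s}

N(k) = ["c"]

Answer: ["c"]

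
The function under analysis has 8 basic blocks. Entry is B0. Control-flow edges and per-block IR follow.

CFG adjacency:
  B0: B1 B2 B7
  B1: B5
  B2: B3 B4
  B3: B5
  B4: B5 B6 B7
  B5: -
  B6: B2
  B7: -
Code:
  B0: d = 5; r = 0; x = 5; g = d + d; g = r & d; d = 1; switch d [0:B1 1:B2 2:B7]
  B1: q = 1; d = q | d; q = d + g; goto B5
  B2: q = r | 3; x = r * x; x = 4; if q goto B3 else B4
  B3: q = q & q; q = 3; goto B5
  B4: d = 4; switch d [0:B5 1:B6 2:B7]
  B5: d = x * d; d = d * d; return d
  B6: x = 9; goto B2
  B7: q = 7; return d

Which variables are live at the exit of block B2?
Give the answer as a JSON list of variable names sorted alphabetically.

Answer: ["d", "q", "r", "x"]

Working:
Block summaries:
  B0: def={d,g,r,x} ue=∅
  B1: def={d,q} ue={d,g}
  B2: def={q,x} ue={r,x}
  B3: def={q} ue={q}
  B4: def={d} ue=∅
  B5: def={d} ue={d,x}
  B6: def={x} ue=∅
  B7: def={q} ue={d}

Backward fixpoint:
  B0 li=∅ lo={d,g,r,x}
  B1 li={d,g,x} lo={d,x}
  B2 li={d,r,x} lo={d,q,r,x}
  B3 li={d,q,x} lo={d,x}
  B4 li={r,x} lo={d,r,x}
  B5 li={d,x} lo=∅
  B6 li={d,r} lo={d,r,x}
  B7 li={d} lo=∅

live-out(B2) = ["d", "q", "r", "x"]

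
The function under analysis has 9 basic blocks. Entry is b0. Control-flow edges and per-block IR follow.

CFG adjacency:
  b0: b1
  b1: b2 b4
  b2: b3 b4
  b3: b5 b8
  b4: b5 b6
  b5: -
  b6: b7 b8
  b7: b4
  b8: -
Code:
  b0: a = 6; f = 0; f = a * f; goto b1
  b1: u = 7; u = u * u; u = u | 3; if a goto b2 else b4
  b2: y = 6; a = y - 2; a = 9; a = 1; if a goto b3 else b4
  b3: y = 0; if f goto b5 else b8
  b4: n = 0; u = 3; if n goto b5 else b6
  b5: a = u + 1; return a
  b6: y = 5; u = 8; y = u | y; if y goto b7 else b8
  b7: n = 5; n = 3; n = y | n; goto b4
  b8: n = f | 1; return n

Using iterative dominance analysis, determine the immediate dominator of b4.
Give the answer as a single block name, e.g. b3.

idom tree: b1←b0 b2←b1 b3←b2 b4←b1 b5←b1 b6←b4 b7←b6 b8←b1
Join-block Dom:
  b4: preds {b1,b2,b7}: {b0,b1} ∩ {b0,b1,b2} ∩ {b0,b1,b4,b6,b7} = {b0,b1}; idom=b1
  b5: preds {b3,b4}: {b0,b1,b2,b3} ∩ {b0,b1,b4} = {b0,b1}; idom=b1
  b8: preds {b3,b6}: {b0,b1,b2,b3} ∩ {b0,b1,b4,b6} = {b0,b1}; idom=b1

idom(b4) = b1

Answer: b1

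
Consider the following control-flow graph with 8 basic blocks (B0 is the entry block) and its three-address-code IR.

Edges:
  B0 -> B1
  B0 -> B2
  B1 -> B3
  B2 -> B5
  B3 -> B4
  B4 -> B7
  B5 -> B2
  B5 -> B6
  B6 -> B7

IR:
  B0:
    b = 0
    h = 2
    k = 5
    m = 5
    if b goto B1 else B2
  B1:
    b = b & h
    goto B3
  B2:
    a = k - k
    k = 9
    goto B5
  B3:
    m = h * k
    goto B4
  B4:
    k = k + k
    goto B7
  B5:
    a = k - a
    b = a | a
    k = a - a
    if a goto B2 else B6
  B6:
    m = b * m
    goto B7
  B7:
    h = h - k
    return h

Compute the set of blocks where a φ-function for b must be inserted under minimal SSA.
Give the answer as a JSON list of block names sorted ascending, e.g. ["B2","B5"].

idom tree: B1←B0 B2←B0 B3←B1 B4←B3 B5←B2 B6←B5 B7←B0
Dom at joins:
  B2: preds {B0,B5}: {B0} ∩ {B0,B2,B5} = {B0}; idom=B0
  B7: preds {B4,B6}: {B0,B1,B3,B4} ∩ {B0,B2,B5,B6} = {B0}; idom=B0

Frontier:
  join B2 pred B0: · stop@B0
  join B2 pred B5: B5→B2 stop@B0
  join B7 pred B4: B4→B3→B1 stop@B0
  join B7 pred B6: B6→B5→B2 stop@B0
  DF(B0)=∅
  DF(B1)={B7}
  DF(B2)={B2,B7}
  DF(B3)={B7}
  DF(B4)={B7}
  DF(B5)={B2,B7}
  DF(B6)={B7}
  DF(B7)=∅

φ for b: defs {B0,B1,B5}
  DF⁺ = {B2,B7}

Answer: ["B2", "B7"]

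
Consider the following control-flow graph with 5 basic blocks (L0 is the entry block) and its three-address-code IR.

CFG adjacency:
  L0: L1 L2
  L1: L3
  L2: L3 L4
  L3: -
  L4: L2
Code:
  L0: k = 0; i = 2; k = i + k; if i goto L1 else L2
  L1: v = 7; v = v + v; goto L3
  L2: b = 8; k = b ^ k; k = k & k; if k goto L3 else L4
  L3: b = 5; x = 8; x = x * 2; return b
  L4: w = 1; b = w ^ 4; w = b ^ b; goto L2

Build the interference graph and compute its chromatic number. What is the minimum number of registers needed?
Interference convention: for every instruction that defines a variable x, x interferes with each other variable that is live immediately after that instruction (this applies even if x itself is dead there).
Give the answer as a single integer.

Answer: 2

Analysis:
Per-block:
  L0: def={i,k} ue=∅
  L1: def={v} ue=∅
  L2: def={b,k} ue={k}
  L3: def={b,x} ue=∅
  L4: def={b,w} ue=∅

Liveness:
  L0 li=∅ lo={k}
  L1 li=∅ lo=∅
  L2 li={k} lo={k}
  L3 li=∅ lo=∅
  L4 li={k} lo={k}

Interference:
  b↔{k,x}
  i↔{k}
  k↔{b,i,w}
  v↔∅
  w↔{k}
  x↔{b}

Colouring:
  clique {b,k} ⇒ need ≥ 2
  assign b→R1 i→R1 k→R0 v→R0 w→R1 x→R0 — no edge inside a register ⇒ χ ≤ 2
  χ = 2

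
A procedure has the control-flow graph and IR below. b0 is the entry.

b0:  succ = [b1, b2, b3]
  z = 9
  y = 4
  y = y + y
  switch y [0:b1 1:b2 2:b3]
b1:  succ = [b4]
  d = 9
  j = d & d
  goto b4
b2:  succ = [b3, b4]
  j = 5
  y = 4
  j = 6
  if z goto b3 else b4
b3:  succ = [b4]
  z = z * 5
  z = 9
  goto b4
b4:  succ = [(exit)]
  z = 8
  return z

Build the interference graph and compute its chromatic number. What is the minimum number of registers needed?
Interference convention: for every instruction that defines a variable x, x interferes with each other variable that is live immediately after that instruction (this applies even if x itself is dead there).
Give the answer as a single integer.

def/use:
  b0 def {y,z} use ∅
  b1 def {d,j} use ∅
  b2 def {j,y} use {z}
  b3 def {z} use {z}
  b4 def {z} use ∅

Backward fixpoint:
  b0 li=∅ lo={z}
  b1 li=∅ lo=∅
  b2 li={z} lo={z}
  b3 li={z} lo=∅
  b4 li=∅ lo=∅

Conflict graph:
  d: ∅
  j: {z}
  y: {z}
  z: {j,y}

Registers:
  lower bound: {j,z} mutually conflict ⇒ χ ≥ 2
  2-colouring: r0={d,z}  r1={j,y}
  χ = 2

Answer: 2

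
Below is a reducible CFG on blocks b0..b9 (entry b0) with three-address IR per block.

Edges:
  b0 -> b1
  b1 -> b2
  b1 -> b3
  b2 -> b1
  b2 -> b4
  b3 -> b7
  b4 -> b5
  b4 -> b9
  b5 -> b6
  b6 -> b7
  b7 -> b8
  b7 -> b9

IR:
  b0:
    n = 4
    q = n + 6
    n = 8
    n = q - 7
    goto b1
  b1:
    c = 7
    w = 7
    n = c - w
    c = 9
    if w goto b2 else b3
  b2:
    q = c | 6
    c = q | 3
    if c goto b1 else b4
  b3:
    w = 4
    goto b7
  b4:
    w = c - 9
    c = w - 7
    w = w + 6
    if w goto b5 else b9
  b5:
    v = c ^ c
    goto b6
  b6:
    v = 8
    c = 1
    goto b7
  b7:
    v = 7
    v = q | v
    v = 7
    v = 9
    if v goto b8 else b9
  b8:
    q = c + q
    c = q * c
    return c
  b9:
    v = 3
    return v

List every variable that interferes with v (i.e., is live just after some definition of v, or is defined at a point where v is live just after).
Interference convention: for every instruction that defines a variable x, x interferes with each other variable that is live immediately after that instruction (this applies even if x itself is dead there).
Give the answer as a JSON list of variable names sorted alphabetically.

Answer: ["c", "q"]

Analysis:
Per-block:
  b0: {n,q} / ∅
  b1: {c,n,w} / ∅
  b2: {c,q} / {c}
  b3: {w} / ∅
  b4: {c,w} / {c}
  b5: {v} / {c}
  b6: {c,v} / ∅
  b7: {v} / {q}
  b8: {c,q} / {c,q}
  b9: {v} / ∅

Live sets:
  b0: in=∅ out={q}
  b1: in={q} out={c,q}
  b2: in={c} out={c,q}
  b3: in={c,q} out={c,q}
  b4: in={c,q} out={c,q}
  b5: in={c,q} out={q}
  b6: in={q} out={c,q}
  b7: in={c,q} out={c,q}
  b8: in={c,q} out=∅
  b9: in=∅ out=∅

Interference:
  c — {q,v,w}
  n — {q,w}
  q — {c,n,v,w}
  v — {c,q}
  w — {c,n,q}

N(v) = ["c", "q"]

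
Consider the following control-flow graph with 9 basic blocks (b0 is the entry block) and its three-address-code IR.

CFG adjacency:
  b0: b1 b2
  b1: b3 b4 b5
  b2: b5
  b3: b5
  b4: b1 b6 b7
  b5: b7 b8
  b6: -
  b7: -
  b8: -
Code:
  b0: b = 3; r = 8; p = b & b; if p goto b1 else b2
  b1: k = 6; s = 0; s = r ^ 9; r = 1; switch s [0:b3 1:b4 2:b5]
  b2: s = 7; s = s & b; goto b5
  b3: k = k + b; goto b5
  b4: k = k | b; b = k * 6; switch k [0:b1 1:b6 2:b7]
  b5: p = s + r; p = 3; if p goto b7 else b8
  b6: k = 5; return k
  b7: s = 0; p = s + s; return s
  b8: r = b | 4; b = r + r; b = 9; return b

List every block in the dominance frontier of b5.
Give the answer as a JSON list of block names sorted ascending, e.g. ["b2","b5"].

idom tree: b1←b0 b2←b0 b3←b1 b4←b1 b5←b0 b6←b4 b7←b0 b8←b5
Dom at joins:
  b1: preds {b0,b4}: {b0} ∩ {b0,b1,b4} = {b0}; idom=b0
  b5: preds {b1,b2,b3}: {b0,b1} ∩ {b0,b2} ∩ {b0,b1,b3} = {b0}; idom=b0
  b7: preds {b4,b5}: {b0,b1,b4} ∩ {b0,b5} = {b0}; idom=b0

DF derivation:
  b1←b0: walk · to b0
  b1←b4: walk b4→b1 to b0
  b5←b1: walk b1 to b0
  b5←b2: walk b2 to b0
  b5←b3: walk b3→b1 to b0
  b7←b4: walk b4→b1 to b0
  b7←b5: walk b5 to b0
  b0: DF=∅
  b1: DF={b1,b5,b7}
  b2: DF={b5}
  b3: DF={b5}
  b4: DF={b1,b7}
  b5: DF={b7}
  b6: DF=∅
  b7: DF=∅
  b8: DF=∅

DF(b5) = ["b7"]

Answer: ["b7"]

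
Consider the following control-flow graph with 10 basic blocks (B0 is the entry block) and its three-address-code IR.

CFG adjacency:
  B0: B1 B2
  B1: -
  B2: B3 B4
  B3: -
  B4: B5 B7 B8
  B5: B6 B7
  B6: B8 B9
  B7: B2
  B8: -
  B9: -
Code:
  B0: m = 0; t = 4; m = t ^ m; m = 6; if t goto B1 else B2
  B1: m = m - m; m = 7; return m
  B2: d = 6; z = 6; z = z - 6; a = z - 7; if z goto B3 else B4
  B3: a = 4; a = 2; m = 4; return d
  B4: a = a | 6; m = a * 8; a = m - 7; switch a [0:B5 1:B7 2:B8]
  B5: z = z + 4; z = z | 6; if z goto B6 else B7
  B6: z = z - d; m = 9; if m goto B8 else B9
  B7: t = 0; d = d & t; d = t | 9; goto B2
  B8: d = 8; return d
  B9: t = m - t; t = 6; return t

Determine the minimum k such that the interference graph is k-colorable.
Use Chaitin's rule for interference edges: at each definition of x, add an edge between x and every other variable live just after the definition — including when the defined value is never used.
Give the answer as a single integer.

Answer: 4

Analysis:
Per-block:
  B0 def {m,t} use ∅
  B1 def {m} use {m}
  B2 def {a,d,z} use ∅
  B3 def {a,m} use {d}
  B4 def {a,m} use {a}
  B5 def {z} use {z}
  B6 def {m,z} use {d,z}
  B7 def {d,t} use {d}
  B8 def {d} use ∅
  B9 def {t} use {m,t}

Liveness:
  live B0: ∅→{m,t}
  live B1: {m}→∅
  live B2: {t}→{a,d,t,z}
  live B3: {d}→∅
  live B4: {a,d,t,z}→{d,t,z}
  live B5: {d,t,z}→{d,t,z}
  live B6: {d,t,z}→{m,t}
  live B7: {d}→{t}
  live B8: ∅→∅
  live B9: {m,t}→∅

Interference:
  a: {d,t,z}
  d: {a,m,t,z}
  m: {d,t,z}
  t: {a,d,m,z}
  z: {a,d,m,t}

Chromatic number:
  lower bound: {a,d,t,z} mutually conflict ⇒ χ ≥ 4
  assign a→r3 d→r0 m→r3 t→r1 z→r2 — no edge inside a register ⇒ χ ≤ 4
  χ = 4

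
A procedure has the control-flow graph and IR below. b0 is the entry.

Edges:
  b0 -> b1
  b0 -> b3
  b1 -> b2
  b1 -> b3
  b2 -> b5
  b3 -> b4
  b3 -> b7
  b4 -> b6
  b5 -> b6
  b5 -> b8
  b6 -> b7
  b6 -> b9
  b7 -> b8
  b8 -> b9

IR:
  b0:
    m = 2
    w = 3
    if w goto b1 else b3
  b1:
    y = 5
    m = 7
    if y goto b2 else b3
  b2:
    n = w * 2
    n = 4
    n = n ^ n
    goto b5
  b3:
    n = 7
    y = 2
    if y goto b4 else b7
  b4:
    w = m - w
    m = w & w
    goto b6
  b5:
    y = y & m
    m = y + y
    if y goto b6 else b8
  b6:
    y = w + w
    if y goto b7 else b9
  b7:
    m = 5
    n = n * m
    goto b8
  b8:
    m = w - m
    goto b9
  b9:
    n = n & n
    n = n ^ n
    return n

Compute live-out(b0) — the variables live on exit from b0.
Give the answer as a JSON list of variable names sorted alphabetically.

Answer: ["m", "w"]

Analysis:
Per-block:
  b0: def={m,w} ue=∅
  b1: def={m,y} ue=∅
  b2: def={n} ue={w}
  b3: def={n,y} ue=∅
  b4: def={m,w} ue={m,w}
  b5: def={m,y} ue={m,y}
  b6: def={y} ue={w}
  b7: def={m,n} ue={n}
  b8: def={m} ue={m,w}
  b9: def={n} ue={n}

Liveness:
  b0: in=∅ out={m,w}
  b1: in={w} out={m,w,y}
  b2: in={m,w,y} out={m,n,w,y}
  b3: in={m,w} out={m,n,w}
  b4: in={m,n,w} out={n,w}
  b5: in={m,n,w,y} out={m,n,w}
  b6: in={n,w} out={n,w}
  b7: in={n,w} out={m,n,w}
  b8: in={m,n,w} out={n}
  b9: in={n} out=∅

live-out(b0) = ["m", "w"]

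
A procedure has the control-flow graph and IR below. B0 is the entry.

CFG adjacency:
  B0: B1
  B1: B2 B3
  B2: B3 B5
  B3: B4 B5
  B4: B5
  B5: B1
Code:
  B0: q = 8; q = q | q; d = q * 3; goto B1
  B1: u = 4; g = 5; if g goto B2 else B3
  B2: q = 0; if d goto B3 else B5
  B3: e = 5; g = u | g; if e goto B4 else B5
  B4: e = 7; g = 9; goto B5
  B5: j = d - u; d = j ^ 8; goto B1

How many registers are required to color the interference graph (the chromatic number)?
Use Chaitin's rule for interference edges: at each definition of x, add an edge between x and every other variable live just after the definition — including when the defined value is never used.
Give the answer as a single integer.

Answer: 4

Derivation:
Block summaries:
  B0 def {d,q} use ∅
  B1 def {g,u} use ∅
  B2 def {q} use {d}
  B3 def {e,g} use {g,u}
  B4 def {e,g} use ∅
  B5 def {d,j} use {d,u}

Liveness:
  B0: in=∅ out={d}
  B1: in={d} out={d,g,u}
  B2: in={d,g,u} out={d,g,u}
  B3: in={d,g,u} out={d,u}
  B4: in={d,u} out={d,u}
  B5: in={d,u} out={d}

Interfere edges:
  d — {e,g,q,u}
  e — {d,g,u}
  g — {d,e,q,u}
  j — ∅
  q — {d,g,u}
  u — {d,e,g,q}

Colouring:
  {d,e,g,u} pairwise interfere (4-clique) ⇒ χ ≥ 4
  4-colouring: c0={d,j}  c1={g}  c2={u}  c3={e,q}
  χ = 4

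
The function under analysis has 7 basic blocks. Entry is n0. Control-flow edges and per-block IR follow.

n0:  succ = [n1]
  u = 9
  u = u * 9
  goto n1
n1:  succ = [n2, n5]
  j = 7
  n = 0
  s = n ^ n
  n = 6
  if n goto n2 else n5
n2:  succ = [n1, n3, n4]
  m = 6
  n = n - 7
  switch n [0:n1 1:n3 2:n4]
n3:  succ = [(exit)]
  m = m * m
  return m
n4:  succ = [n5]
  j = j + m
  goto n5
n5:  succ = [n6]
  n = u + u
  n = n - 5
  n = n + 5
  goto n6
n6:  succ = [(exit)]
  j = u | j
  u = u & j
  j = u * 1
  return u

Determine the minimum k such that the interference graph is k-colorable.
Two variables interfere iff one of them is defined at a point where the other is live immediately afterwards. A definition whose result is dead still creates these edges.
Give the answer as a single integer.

Per-block:
  n0: def={u} ue=∅
  n1: def={j,n,s} ue=∅
  n2: def={m,n} ue={n}
  n3: def={m} ue={m}
  n4: def={j} ue={j,m}
  n5: def={n} ue={u}
  n6: def={j,u} ue={j,u}

Backward fixpoint:
  n0 li=∅ lo={u}
  n1 li={u} lo={j,n,u}
  n2 li={j,n,u} lo={j,m,u}
  n3 li={m} lo=∅
  n4 li={j,m,u} lo={j,u}
  n5 li={j,u} lo={j,u}
  n6 li={j,u} lo=∅

Conflict graph:
  j↔{m,n,s,u}
  m↔{j,n,u}
  n↔{j,m,u}
  s↔{j,u}
  u↔{j,m,n,s}

Chromatic number:
  clique {j,m,n,u} ⇒ need ≥ 4
  assign j→R0 m→R2 n→R3 s→R2 u→R1 — no edge inside a register ⇒ χ ≤ 4
  χ = 4

Answer: 4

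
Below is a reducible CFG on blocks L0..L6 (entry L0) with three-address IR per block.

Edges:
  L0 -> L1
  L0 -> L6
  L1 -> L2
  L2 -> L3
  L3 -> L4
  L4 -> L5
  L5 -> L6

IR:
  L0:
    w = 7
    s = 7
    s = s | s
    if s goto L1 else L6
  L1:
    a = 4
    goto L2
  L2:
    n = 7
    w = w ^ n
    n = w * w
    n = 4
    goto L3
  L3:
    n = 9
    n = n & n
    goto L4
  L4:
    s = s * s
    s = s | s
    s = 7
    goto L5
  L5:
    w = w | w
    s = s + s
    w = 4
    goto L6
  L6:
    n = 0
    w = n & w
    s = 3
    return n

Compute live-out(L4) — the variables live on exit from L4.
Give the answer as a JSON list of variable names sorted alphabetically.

Answer: ["s", "w"]

Analysis:
def/use:
  L0: {s,w} / ∅
  L1: {a} / ∅
  L2: {n,w} / {w}
  L3: {n} / ∅
  L4: {s} / {s}
  L5: {s,w} / {s,w}
  L6: {n,s,w} / {w}

Liveness:
  L0 li=∅ lo={s,w}
  L1 li={s,w} lo={s,w}
  L2 li={s,w} lo={s,w}
  L3 li={s,w} lo={s,w}
  L4 li={s,w} lo={s,w}
  L5 li={s,w} lo={w}
  L6 li={w} lo=∅

live-out(L4) = ["s", "w"]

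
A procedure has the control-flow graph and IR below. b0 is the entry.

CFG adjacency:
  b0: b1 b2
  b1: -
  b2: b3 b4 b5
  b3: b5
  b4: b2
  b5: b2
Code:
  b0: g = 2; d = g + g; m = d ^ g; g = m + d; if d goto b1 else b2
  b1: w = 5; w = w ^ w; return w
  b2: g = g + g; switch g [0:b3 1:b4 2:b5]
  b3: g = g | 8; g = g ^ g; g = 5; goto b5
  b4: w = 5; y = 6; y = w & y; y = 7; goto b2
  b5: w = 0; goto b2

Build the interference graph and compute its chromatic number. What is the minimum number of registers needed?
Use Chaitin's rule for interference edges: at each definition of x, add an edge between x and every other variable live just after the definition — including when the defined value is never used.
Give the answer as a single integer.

Answer: 3

Derivation:
Block summaries:
  b0 def {d,g,m} use ∅
  b1 def {w} use ∅
  b2 def {g} use {g}
  b3 def {g} use {g}
  b4 def {w,y} use ∅
  b5 def {w} use ∅

Backward fixpoint:
  b0 li=∅ lo={g}
  b1 li=∅ lo=∅
  b2 li={g} lo={g}
  b3 li={g} lo={g}
  b4 li={g} lo={g}
  b5 li={g} lo={g}

Conflict graph:
  d: {g,m}
  g: {d,w,y}
  m: {d}
  w: {g,y}
  y: {g,w}

Registers:
  clique {g,w,y} ⇒ need ≥ 3
  3-colouring: R0={g,m}  R1={d,w}  R2={y}
  χ = 3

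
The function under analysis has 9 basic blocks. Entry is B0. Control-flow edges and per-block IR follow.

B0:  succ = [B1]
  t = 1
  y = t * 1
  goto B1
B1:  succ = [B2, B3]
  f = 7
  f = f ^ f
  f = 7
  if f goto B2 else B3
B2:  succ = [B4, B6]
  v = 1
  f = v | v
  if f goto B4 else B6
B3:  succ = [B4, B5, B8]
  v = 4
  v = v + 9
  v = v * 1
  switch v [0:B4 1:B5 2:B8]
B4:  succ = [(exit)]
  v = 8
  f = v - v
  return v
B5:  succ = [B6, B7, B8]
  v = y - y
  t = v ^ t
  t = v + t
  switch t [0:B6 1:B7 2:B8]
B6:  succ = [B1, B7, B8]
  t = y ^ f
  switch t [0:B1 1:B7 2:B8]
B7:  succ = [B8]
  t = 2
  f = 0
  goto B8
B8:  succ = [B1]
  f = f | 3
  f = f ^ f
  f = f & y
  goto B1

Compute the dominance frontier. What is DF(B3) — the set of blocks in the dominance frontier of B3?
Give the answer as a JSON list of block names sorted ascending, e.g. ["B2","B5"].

Answer: ["B4", "B6", "B7", "B8"]

Working:
idom tree: B1←B0 B2←B1 B3←B1 B4←B1 B5←B3 B6←B1 B7←B1 B8←B1
Dom∩ at merges:
  B1: preds {B0,B6,B8}: {B0} ∩ {B0,B1,B6} ∩ {B0,B1,B8} = {B0}; idom=B0
  B4: preds {B2,B3}: {B0,B1,B2} ∩ {B0,B1,B3} = {B0,B1}; idom=B1
  B6: preds {B2,B5}: {B0,B1,B2} ∩ {B0,B1,B3,B5} = {B0,B1}; idom=B1
  B7: preds {B5,B6}: {B0,B1,B3,B5} ∩ {B0,B1,B6} = {B0,B1}; idom=B1
  B8: preds {B3,B5,B6,B7}: {B0,B1,B3} ∩ {B0,B1,B3,B5} ∩ {B0,B1,B6} ∩ {B0,B1,B7} = {B0,B1}; idom=B1

Frontier:
  B1←B0: walk · to B0
  B1←B6: walk B6→B1 to B0
  B1←B8: walk B8→B1 to B0
  B4←B2: walk B2 to B1
  B4←B3: walk B3 to B1
  B6←B2: walk B2 to B1
  B6←B5: walk B5→B3 to B1
  B7←B5: walk B5→B3 to B1
  B7←B6: walk B6 to B1
  B8←B3: walk B3 to B1
  B8←B5: walk B5→B3 to B1
  B8←B6: walk B6 to B1
  B8←B7: walk B7 to B1
  B0 → ∅
  B1 → {B1}
  B2 → {B4,B6}
  B3 → {B4,B6,B7,B8}
  B4 → ∅
  B5 → {B6,B7,B8}
  B6 → {B1,B7,B8}
  B7 → {B8}
  B8 → {B1}

DF(B3) = ["B4", "B6", "B7", "B8"]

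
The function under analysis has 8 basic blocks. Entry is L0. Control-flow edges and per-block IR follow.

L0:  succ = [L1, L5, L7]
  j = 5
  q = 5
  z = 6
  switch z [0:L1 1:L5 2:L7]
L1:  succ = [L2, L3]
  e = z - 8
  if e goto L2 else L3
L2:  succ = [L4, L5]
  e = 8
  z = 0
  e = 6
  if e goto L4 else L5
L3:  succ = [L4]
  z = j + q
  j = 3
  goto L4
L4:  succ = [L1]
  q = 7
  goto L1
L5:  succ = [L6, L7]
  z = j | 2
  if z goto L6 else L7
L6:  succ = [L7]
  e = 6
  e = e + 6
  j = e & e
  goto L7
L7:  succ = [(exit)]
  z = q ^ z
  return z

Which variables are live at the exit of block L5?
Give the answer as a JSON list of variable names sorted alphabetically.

Answer: ["q", "z"]

Analysis:
Per-block:
  L0: {j,q,z} / ∅
  L1: {e} / {z}
  L2: {e,z} / ∅
  L3: {j,z} / {j,q}
  L4: {q} / ∅
  L5: {z} / {j}
  L6: {e,j} / ∅
  L7: {z} / {q,z}

Liveness:
  live L0: ∅→{j,q,z}
  live L1: {j,q,z}→{j,q}
  live L2: {j,q}→{j,q,z}
  live L3: {j,q}→{j,z}
  live L4: {j,z}→{j,q,z}
  live L5: {j,q}→{q,z}
  live L6: {q,z}→{q,z}
  live L7: {q,z}→∅

live-out(L5) = ["q", "z"]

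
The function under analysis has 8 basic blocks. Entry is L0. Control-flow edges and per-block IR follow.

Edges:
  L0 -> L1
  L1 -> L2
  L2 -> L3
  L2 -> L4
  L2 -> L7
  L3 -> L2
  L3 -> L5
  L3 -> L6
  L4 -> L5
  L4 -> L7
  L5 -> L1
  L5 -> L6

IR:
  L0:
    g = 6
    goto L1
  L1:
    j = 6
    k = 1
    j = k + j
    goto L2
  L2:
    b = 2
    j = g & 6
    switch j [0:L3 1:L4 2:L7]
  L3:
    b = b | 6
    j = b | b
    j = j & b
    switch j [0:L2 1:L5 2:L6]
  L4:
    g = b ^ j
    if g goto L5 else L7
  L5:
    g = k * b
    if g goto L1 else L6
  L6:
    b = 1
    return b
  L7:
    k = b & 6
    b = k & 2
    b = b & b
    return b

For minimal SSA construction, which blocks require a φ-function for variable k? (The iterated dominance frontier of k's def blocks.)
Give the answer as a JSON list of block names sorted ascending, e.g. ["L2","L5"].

idom tree: L1←L0 L2←L1 L3←L2 L4←L2 L5←L2 L6←L2 L7←L2
Dom∩ at merges:
  L1: preds {L0,L5}: {L0} ∩ {L0,L1,L2,L5} = {L0}; idom=L0
  L2: preds {L1,L3}: {L0,L1} ∩ {L0,L1,L2,L3} = {L0,L1}; idom=L1
  L5: preds {L3,L4}: {L0,L1,L2,L3} ∩ {L0,L1,L2,L4} = {L0,L1,L2}; idom=L2
  L6: preds {L3,L5}: {L0,L1,L2,L3} ∩ {L0,L1,L2,L5} = {L0,L1,L2}; idom=L2
  L7: preds {L2,L4}: {L0,L1,L2} ∩ {L0,L1,L2,L4} = {L0,L1,L2}; idom=L2

Frontier:
  L1←L0: walk · to L0
  L1←L5: walk L5→L2→L1 to L0
  L2←L1: walk · to L1
  L2←L3: walk L3→L2 to L1
  L5←L3: walk L3 to L2
  L5←L4: walk L4 to L2
  L6←L3: walk L3 to L2
  L6←L5: walk L5 to L2
  L7←L2: walk · to L2
  L7←L4: walk L4 to L2
  L0 → ∅
  L1 → {L1}
  L2 → {L1,L2}
  L3 → {L2,L5,L6}
  L4 → {L5,L7}
  L5 → {L1,L6}
  L6 → ∅
  L7 → ∅

φ for k: defs {L1,L7}
  DF⁺ = {L1}

Answer: ["L1"]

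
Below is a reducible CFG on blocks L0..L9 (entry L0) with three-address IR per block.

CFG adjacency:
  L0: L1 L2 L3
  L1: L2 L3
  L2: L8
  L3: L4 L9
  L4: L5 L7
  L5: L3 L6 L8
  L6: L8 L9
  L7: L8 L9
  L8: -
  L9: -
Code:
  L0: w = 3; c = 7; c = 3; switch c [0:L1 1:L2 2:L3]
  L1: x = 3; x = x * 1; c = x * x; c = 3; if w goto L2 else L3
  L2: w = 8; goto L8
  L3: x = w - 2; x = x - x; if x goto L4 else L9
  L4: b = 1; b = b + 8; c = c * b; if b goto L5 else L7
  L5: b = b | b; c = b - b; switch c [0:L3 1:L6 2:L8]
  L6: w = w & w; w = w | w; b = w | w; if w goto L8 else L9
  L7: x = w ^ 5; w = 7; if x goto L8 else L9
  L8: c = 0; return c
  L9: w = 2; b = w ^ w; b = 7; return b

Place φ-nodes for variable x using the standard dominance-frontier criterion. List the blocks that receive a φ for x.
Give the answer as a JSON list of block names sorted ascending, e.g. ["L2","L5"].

Answer: ["L2", "L3", "L8", "L9"]

Analysis:
idom tree: L1←L0 L2←L0 L3←L0 L4←L3 L5←L4 L6←L5 L7←L4 L8←L0 L9←L3
Dom∩ at merges:
  L2: preds {L0,L1}: {L0} ∩ {L0,L1} = {L0}; idom=L0
  L3: preds {L0,L1,L5}: {L0} ∩ {L0,L1} ∩ {L0,L3,L4,L5} = {L0}; idom=L0
  L8: preds {L2,L5,L6,L7}: {L0,L2} ∩ {L0,L3,L4,L5} ∩ {L0,L3,L4,L5,L6} ∩ {L0,L3,L4,L7} = {L0}; idom=L0
  L9: preds {L3,L6,L7}: {L0,L3} ∩ {L0,L3,L4,L5,L6} ∩ {L0,L3,L4,L7} = {L0,L3}; idom=L3

DF derivation:
  join L2 pred L0: · stop@L0
  join L2 pred L1: L1 stop@L0
  join L3 pred L0: · stop@L0
  join L3 pred L1: L1 stop@L0
  join L3 pred L5: L5→L4→L3 stop@L0
  join L8 pred L2: L2 stop@L0
  join L8 pred L5: L5→L4→L3 stop@L0
  join L8 pred L6: L6→L5→L4→L3 stop@L0
  join L8 pred L7: L7→L4→L3 stop@L0
  join L9 pred L3: · stop@L3
  join L9 pred L6: L6→L5→L4 stop@L3
  join L9 pred L7: L7→L4 stop@L3
  L0 → ∅
  L1 → {L2,L3}
  L2 → {L8}
  L3 → {L3,L8}
  L4 → {L3,L8,L9}
  L5 → {L3,L8,L9}
  L6 → {L8,L9}
  L7 → {L8,L9}
  L8 → ∅
  L9 → ∅

φ for x: defs {L1,L3,L7}
  DF⁺ = {L2,L3,L8,L9}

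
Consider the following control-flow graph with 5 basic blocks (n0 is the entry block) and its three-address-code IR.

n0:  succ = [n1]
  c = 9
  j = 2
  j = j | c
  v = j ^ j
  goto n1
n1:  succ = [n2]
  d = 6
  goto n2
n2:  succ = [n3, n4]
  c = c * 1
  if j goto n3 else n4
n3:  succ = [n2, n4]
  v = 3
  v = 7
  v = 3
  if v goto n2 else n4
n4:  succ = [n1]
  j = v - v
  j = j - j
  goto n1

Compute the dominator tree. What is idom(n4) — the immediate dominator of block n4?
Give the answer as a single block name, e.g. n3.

idom tree: n1←n0 n2←n1 n3←n2 n4←n2
Dom∩ at merges:
  n1: preds {n0,n4}: {n0} ∩ {n0,n1,n2,n4} = {n0}; idom=n0
  n2: preds {n1,n3}: {n0,n1} ∩ {n0,n1,n2,n3} = {n0,n1}; idom=n1
  n4: preds {n2,n3}: {n0,n1,n2} ∩ {n0,n1,n2,n3} = {n0,n1,n2}; idom=n2

idom(n4) = n2

Answer: n2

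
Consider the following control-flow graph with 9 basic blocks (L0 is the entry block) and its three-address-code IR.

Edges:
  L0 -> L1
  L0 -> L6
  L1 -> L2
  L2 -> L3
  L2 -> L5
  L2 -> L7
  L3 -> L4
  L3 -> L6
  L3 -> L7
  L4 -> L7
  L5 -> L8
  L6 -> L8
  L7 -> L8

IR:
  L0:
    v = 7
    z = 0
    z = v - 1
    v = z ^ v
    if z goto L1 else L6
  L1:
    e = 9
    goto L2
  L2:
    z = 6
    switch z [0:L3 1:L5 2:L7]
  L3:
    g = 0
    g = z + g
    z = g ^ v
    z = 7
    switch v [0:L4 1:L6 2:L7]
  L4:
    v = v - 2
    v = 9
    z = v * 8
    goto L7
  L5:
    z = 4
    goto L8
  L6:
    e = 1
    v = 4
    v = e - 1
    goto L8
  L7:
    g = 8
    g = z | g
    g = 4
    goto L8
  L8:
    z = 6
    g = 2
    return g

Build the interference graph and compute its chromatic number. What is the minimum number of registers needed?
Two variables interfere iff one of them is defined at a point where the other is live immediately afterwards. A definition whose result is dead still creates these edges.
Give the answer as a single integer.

def/use:
  L0 def {v,z} use ∅
  L1 def {e} use ∅
  L2 def {z} use ∅
  L3 def {g,z} use {v,z}
  L4 def {v,z} use {v}
  L5 def {z} use ∅
  L6 def {e,v} use ∅
  L7 def {g} use {z}
  L8 def {g,z} use ∅

Backward fixpoint:
  live L0: ∅→{v}
  live L1: {v}→{v}
  live L2: {v}→{v,z}
  live L3: {v,z}→{v,z}
  live L4: {v}→{z}
  live L5: ∅→∅
  live L6: ∅→∅
  live L7: {z}→∅
  live L8: ∅→∅

Interference:
  e↔{v}
  g↔{v,z}
  v↔{e,g,z}
  z↔{g,v}

Registers:
  {g,v,z} pairwise interfere (3-clique) ⇒ χ ≥ 3
  3-colouring: c0={v}  c1={e,g}  c2={z}
  χ = 3

Answer: 3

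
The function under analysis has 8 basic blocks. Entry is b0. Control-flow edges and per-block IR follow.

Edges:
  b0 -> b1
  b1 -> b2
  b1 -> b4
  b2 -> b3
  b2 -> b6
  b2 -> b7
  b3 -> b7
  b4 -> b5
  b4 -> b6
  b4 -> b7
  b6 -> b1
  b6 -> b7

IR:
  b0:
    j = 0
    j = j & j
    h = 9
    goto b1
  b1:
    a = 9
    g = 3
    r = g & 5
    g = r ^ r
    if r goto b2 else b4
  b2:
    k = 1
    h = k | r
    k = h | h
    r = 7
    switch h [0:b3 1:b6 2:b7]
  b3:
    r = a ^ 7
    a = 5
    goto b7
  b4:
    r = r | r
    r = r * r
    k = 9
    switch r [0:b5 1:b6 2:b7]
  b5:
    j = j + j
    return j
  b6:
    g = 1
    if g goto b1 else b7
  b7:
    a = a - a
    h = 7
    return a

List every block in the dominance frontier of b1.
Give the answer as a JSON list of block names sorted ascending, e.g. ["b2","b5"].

Answer: ["b1"]

Analysis:
idom tree: b1←b0 b2←b1 b3←b2 b4←b1 b5←b4 b6←b1 b7←b1
Dom∩ at merges:
  b1: preds {b0,b6}: {b0} ∩ {b0,b1,b6} = {b0}; idom=b0
  b6: preds {b2,b4}: {b0,b1,b2} ∩ {b0,b1,b4} = {b0,b1}; idom=b1
  b7: preds {b2,b3,b4,b6}: {b0,b1,b2} ∩ {b0,b1,b2,b3} ∩ {b0,b1,b4} ∩ {b0,b1,b6} = {b0,b1}; idom=b1

Frontier:
  b1←b0: walk · to b0
  b1←b6: walk b6→b1 to b0
  b6←b2: walk b2 to b1
  b6←b4: walk b4 to b1
  b7←b2: walk b2 to b1
  b7←b3: walk b3→b2 to b1
  b7←b4: walk b4 to b1
  b7←b6: walk b6 to b1
  b0 → ∅
  b1 → {b1}
  b2 → {b6,b7}
  b3 → {b7}
  b4 → {b6,b7}
  b5 → ∅
  b6 → {b1,b7}
  b7 → ∅

DF(b1) = ["b1"]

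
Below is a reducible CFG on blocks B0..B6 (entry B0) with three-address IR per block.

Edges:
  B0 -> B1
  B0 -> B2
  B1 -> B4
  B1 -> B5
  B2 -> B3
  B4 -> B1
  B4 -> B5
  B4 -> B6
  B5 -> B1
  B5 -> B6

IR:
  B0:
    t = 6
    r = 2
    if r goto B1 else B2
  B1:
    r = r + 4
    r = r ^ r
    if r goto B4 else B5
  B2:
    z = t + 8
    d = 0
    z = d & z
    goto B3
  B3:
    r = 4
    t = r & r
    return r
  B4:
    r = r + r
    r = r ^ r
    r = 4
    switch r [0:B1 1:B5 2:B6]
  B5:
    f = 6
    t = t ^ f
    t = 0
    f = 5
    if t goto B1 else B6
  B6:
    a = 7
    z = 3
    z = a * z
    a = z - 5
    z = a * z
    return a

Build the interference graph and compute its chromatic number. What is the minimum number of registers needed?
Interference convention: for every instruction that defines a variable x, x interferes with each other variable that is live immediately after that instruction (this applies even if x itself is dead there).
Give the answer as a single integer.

Answer: 3

Derivation:
def/use:
  B0: {r,t} / ∅
  B1: {r} / {r}
  B2: {d,z} / {t}
  B3: {r,t} / ∅
  B4: {r} / {r}
  B5: {f,t} / {t}
  B6: {a,z} / ∅

Live sets:
  B0 li=∅ lo={r,t}
  B1 li={r,t} lo={r,t}
  B2 li={t} lo=∅
  B3 li=∅ lo=∅
  B4 li={r,t} lo={r,t}
  B5 li={r,t} lo={r,t}
  B6 li=∅ lo=∅

Interfere edges:
  a↔{z}
  d↔{z}
  f↔{r,t}
  r↔{f,t}
  t↔{f,r}
  z↔{a,d}

Colouring:
  lower bound: {f,r,t} mutually conflict ⇒ χ ≥ 3
  assign a→R1 d→R1 f→R0 r→R1 t→R2 z→R0 — no edge inside a register ⇒ χ ≤ 3
  χ = 3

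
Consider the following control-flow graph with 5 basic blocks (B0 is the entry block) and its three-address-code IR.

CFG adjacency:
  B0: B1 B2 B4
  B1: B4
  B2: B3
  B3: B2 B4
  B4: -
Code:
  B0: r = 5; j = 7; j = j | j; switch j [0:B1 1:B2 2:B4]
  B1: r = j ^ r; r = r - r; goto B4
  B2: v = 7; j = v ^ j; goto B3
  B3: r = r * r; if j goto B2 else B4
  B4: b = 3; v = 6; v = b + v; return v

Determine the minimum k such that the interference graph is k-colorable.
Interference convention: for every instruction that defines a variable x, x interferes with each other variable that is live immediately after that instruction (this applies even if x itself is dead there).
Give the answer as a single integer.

Block summaries:
  B0: {j,r} / ∅
  B1: {r} / {j,r}
  B2: {j,v} / {j}
  B3: {r} / {j,r}
  B4: {b,v} / ∅

Live sets:
  live B0: ∅→{j,r}
  live B1: {j,r}→∅
  live B2: {j,r}→{j,r}
  live B3: {j,r}→{j,r}
  live B4: ∅→∅

Interference:
  b — {v}
  j — {r,v}
  r — {j,v}
  v — {b,j,r}

Colouring:
  clique {j,r,v} ⇒ need ≥ 3
  3-colouring: r0={v}  r1={b,j}  r2={r}
  χ = 3

Answer: 3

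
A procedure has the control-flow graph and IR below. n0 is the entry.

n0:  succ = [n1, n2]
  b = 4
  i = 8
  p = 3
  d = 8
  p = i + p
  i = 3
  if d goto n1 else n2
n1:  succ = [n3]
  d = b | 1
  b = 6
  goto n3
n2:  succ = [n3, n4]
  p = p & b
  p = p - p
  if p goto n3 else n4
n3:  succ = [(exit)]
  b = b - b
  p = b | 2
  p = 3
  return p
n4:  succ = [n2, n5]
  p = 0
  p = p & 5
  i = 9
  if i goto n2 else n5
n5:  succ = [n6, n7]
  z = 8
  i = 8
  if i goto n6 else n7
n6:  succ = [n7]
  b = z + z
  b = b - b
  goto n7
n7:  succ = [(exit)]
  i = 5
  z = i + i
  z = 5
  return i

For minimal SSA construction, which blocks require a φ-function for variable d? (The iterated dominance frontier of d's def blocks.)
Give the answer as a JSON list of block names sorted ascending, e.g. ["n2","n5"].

idom tree: n1←n0 n2←n0 n3←n0 n4←n2 n5←n4 n6←n5 n7←n5
Dom at joins:
  n2: preds {n0,n4}: {n0} ∩ {n0,n2,n4} = {n0}; idom=n0
  n3: preds {n1,n2}: {n0,n1} ∩ {n0,n2} = {n0}; idom=n0
  n7: preds {n5,n6}: {n0,n2,n4,n5} ∩ {n0,n2,n4,n5,n6} = {n0,n2,n4,n5}; idom=n5

DF walk-up:
  n2←n0: walk · to n0
  n2←n4: walk n4→n2 to n0
  n3←n1: walk n1 to n0
  n3←n2: walk n2 to n0
  n7←n5: walk · to n5
  n7←n6: walk n6 to n5
  n0: DF=∅
  n1: DF={n3}
  n2: DF={n2,n3}
  n3: DF=∅
  n4: DF={n2}
  n5: DF=∅
  n6: DF={n7}
  n7: DF=∅

φ for d: defs {n0,n1}
  DF⁺ = {n3}

Answer: ["n3"]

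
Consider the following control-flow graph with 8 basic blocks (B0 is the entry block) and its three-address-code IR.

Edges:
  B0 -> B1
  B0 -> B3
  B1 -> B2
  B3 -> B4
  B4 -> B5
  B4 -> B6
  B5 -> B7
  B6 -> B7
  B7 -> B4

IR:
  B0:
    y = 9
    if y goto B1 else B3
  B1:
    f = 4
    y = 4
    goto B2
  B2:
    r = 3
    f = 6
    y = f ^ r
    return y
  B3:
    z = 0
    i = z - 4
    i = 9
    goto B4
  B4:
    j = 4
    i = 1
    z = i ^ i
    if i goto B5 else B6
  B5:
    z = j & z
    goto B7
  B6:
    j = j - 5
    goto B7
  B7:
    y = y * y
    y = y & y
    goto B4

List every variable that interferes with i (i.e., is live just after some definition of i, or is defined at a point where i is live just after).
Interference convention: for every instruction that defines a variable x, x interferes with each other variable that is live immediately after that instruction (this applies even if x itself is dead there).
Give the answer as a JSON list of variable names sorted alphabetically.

Answer: ["j", "y", "z"]

Working:
Per-block:
  B0: def={y} ue=∅
  B1: def={f,y} ue=∅
  B2: def={f,r,y} ue=∅
  B3: def={i,z} ue=∅
  B4: def={i,j,z} ue=∅
  B5: def={z} ue={j,z}
  B6: def={j} ue={j}
  B7: def={y} ue={y}

Live sets:
  B0 li=∅ lo={y}
  B1 li=∅ lo=∅
  B2 li=∅ lo=∅
  B3 li={y} lo={y}
  B4 li={y} lo={j,y,z}
  B5 li={j,y,z} lo={y}
  B6 li={j,y} lo={y}
  B7 li={y} lo={y}

Interfere edges:
  f: {r}
  i: {j,y,z}
  j: {i,y,z}
  r: {f}
  y: {i,j,z}
  z: {i,j,y}

N(i) = ["j", "y", "z"]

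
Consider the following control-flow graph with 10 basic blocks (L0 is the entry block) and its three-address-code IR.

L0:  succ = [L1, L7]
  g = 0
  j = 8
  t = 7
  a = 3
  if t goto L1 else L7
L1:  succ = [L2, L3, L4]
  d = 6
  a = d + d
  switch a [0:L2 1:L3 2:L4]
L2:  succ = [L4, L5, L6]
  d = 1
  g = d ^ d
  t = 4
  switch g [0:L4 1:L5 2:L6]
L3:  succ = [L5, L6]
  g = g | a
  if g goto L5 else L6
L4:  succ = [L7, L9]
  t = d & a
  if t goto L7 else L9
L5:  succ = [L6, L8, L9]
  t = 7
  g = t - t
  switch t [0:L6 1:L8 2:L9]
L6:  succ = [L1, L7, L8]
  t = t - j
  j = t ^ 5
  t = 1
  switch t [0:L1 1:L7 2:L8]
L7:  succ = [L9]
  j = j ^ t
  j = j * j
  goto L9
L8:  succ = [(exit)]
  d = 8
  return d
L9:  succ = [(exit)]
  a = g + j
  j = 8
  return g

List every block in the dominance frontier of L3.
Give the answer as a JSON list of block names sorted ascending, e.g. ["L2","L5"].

idom tree: L1←L0 L2←L1 L3←L1 L4←L1 L5←L1 L6←L1 L7←L0 L8←L1 L9←L0
Join-block Dom:
  L1: preds {L0,L6}: {L0} ∩ {L0,L1,L6} = {L0}; idom=L0
  L4: preds {L1,L2}: {L0,L1} ∩ {L0,L1,L2} = {L0,L1}; idom=L1
  L5: preds {L2,L3}: {L0,L1,L2} ∩ {L0,L1,L3} = {L0,L1}; idom=L1
  L6: preds {L2,L3,L5}: {L0,L1,L2} ∩ {L0,L1,L3} ∩ {L0,L1,L5} = {L0,L1}; idom=L1
  L7: preds {L0,L4,L6}: {L0} ∩ {L0,L1,L4} ∩ {L0,L1,L6} = {L0}; idom=L0
  L8: preds {L5,L6}: {L0,L1,L5} ∩ {L0,L1,L6} = {L0,L1}; idom=L1
  L9: preds {L4,L5,L7}: {L0,L1,L4} ∩ {L0,L1,L5} ∩ {L0,L7} = {L0}; idom=L0

DF derivation:
  join L1 pred L0: · stop@L0
  join L1 pred L6: L6→L1 stop@L0
  join L4 pred L1: · stop@L1
  join L4 pred L2: L2 stop@L1
  join L5 pred L2: L2 stop@L1
  join L5 pred L3: L3 stop@L1
  join L6 pred L2: L2 stop@L1
  join L6 pred L3: L3 stop@L1
  join L6 pred L5: L5 stop@L1
  join L7 pred L0: · stop@L0
  join L7 pred L4: L4→L1 stop@L0
  join L7 pred L6: L6→L1 stop@L0
  join L8 pred L5: L5 stop@L1
  join L8 pred L6: L6 stop@L1
  join L9 pred L4: L4→L1 stop@L0
  join L9 pred L5: L5→L1 stop@L0
  join L9 pred L7: L7 stop@L0
  DF(L0)=∅
  DF(L1)={L1,L7,L9}
  DF(L2)={L4,L5,L6}
  DF(L3)={L5,L6}
  DF(L4)={L7,L9}
  DF(L5)={L6,L8,L9}
  DF(L6)={L1,L7,L8}
  DF(L7)={L9}
  DF(L8)=∅
  DF(L9)=∅

DF(L3) = ["L5", "L6"]

Answer: ["L5", "L6"]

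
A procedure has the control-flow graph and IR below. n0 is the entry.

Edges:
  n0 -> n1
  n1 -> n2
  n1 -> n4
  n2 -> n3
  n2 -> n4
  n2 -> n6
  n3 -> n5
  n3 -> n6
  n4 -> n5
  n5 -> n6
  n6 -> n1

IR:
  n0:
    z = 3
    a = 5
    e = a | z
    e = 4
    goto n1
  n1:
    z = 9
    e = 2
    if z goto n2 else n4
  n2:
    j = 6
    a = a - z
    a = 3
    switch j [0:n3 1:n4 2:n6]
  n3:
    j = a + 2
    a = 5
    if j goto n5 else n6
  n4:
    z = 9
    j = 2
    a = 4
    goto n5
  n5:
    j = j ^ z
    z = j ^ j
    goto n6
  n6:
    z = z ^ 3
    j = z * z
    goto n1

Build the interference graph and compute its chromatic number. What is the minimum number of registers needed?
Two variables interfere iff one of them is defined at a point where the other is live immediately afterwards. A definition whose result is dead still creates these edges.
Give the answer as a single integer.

Per-block:
  n0: {a,e,z} / ∅
  n1: {e,z} / ∅
  n2: {a,j} / {a,z}
  n3: {a,j} / {a}
  n4: {a,j,z} / ∅
  n5: {j,z} / {j,z}
  n6: {j,z} / {z}

Live sets:
  live n0: ∅→{a}
  live n1: {a}→{a,z}
  live n2: {a,z}→{a,z}
  live n3: {a,z}→{a,j,z}
  live n4: ∅→{a,j,z}
  live n5: {a,j,z}→{a,z}
  live n6: {a,z}→{a}

Conflict graph:
  a — {e,j,z}
  e — {a,z}
  j — {a,z}
  z — {a,e,j}

Registers:
  clique {a,e,z} ⇒ need ≥ 3
  assign a→r0 e→r2 j→r2 z→r1 — no edge inside a register ⇒ χ ≤ 3
  χ = 3

Answer: 3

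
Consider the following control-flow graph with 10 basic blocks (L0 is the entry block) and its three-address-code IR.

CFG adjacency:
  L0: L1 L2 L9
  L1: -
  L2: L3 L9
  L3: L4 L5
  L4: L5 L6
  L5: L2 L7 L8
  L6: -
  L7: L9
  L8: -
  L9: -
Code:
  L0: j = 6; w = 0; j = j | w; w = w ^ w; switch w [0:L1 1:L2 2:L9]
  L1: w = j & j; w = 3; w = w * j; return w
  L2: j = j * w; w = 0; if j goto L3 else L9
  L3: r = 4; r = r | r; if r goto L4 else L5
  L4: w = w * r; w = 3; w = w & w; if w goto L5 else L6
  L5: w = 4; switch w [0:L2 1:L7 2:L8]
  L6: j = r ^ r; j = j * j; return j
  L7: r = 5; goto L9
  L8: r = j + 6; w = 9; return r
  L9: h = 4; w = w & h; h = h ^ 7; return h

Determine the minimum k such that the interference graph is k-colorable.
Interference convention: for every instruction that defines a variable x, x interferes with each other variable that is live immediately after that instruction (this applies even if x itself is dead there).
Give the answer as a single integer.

Block summaries:
  L0: def={j,w} ue=∅
  L1: def={w} ue={j}
  L2: def={j,w} ue={j,w}
  L3: def={r} ue=∅
  L4: def={w} ue={r,w}
  L5: def={w} ue=∅
  L6: def={j} ue={r}
  L7: def={r} ue=∅
  L8: def={r,w} ue={j}
  L9: def={h,w} ue={w}

Live sets:
  live L0: ∅→{j,w}
  live L1: {j}→∅
  live L2: {j,w}→{j,w}
  live L3: {j,w}→{j,r,w}
  live L4: {j,r,w}→{j,r}
  live L5: {j}→{j,w}
  live L6: {r}→∅
  live L7: {w}→{w}
  live L8: {j}→∅
  live L9: {w}→∅

Interfere edges:
  h — {w}
  j — {r,w}
  r — {j,w}
  w — {h,j,r}

Registers:
  {j,r,w} pairwise interfere (3-clique) ⇒ χ ≥ 3
  3-colouring: c0={w}  c1={h,j}  c2={r}
  χ = 3

Answer: 3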